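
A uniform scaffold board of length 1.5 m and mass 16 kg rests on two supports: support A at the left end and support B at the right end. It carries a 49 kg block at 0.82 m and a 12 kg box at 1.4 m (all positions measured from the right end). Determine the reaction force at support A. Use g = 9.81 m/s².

R_A ≈ 451 N

Take moments about support B.
Beam weight: 16 × 9.81 = 157 N down at 0.75 m → arm 0.75 m, τ = 157 × 0.75 = 117.8 N·m counterclockwise.
Block: 49 × 9.81 = 480.7 N down at 0.82 m → arm 0.82 m, τ = 480.7 × 0.82 = 394.2 N·m counterclockwise.
Box: 12 × 9.81 = 117.7 N down at 1.4 m → arm 1.4 m, τ = 117.7 × 1.4 = 164.8 N·m counterclockwise.
Net load moment about support B = 676.8 N·m counterclockwise.
Reaction R at support A is upward at 1.5 m, arm 1.5 m → moment R × 1.5 clockwise.
For rotational equilibrium, R × 1.5 = 676.8, so R = 451 N.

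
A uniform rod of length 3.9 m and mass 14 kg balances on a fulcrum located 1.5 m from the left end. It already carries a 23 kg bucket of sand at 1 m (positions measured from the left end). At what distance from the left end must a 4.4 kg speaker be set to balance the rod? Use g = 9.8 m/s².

x ≈ 2.68 m from the left end

Sum moments about the fulcrum (at 1.5 m from the left end) (the support reaction has zero arm there).
Beam weight: 14 × 9.8 = 137.2 N down at 1.95 m → arm 0.45 m, τ = 137.2 × 0.45 = 61.74 N·m clockwise.
Bucket of sand: 23 × 9.8 = 225.4 N down at 1 m → arm 0.5 m, τ = 225.4 × 0.5 = 112.7 N·m counterclockwise.
Net moment of existing loads = 50.96 N·m counterclockwise.
The speaker weighs 4.4 × 9.8 = 43.12 N and must supply an equal clockwise moment, so its lever arm about the fulcrum is 50.96 / 43.12 = 1.18 m.
That puts it at 1.5 + 1.18 = 2.68 m from the left end.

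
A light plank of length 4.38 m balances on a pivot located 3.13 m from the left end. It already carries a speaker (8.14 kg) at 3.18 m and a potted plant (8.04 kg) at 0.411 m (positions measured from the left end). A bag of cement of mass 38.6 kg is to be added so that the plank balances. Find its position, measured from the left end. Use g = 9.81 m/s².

x ≈ 3.69 m from the left end

Choose the pivot (at 3.13 m from the left end) as the axis so the support reaction has zero arm there.
Speaker: 8.14 × 9.81 = 79.85 N down at 3.18 m → arm 0.05 m, τ = 79.85 × 0.05 = 3.992 N·m clockwise.
Potted plant: 8.04 × 9.81 = 78.87 N down at 0.411 m → arm 2.719 m, τ = 78.87 × 2.719 = 214.4 N·m counterclockwise.
Net moment of existing loads = 210.4 N·m counterclockwise.
The bag of cement weighs 38.6 × 9.81 = 378.7 N and must supply an equal clockwise moment, so its lever arm about the pivot is 210.4 / 378.7 = 0.556 m.
That puts it at 3.13 + 0.556 = 3.69 m from the left end.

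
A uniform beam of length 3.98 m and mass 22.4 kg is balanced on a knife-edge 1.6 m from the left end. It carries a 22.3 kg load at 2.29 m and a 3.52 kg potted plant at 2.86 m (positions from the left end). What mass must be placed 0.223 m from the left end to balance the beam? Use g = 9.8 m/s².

Choose the knife-edge (at 1.6 m from the left end) as the axis so the support reaction has zero arm there.
Beam weight: 22.4 × 9.8 = 219.5 N down at 1.99 m → arm 0.39 m, τ = 219.5 × 0.39 = 85.61 N·m clockwise.
Load: 22.3 × 9.8 = 218.5 N down at 2.29 m → arm 0.69 m, τ = 218.5 × 0.69 = 150.8 N·m clockwise.
Potted plant: 3.52 × 9.8 = 34.5 N down at 2.86 m → arm 1.26 m, τ = 34.5 × 1.26 = 43.47 N·m clockwise.
Net moment of known loads = 279.9 N·m clockwise.
An unknown mass m at 0.223 m has arm 1.377 m; its moment is m·g·1.377 counterclockwise.
Balancing moments: m × 9.8 × 1.377 = 279.9, giving m = 279.9 / (9.8 × 1.377) = 20.7 kg.

m ≈ 20.7 kg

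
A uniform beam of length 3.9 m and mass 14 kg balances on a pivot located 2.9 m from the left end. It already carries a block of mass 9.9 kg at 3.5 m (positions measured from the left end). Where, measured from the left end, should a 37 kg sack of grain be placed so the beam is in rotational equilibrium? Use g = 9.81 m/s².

x ≈ 3.1 m from the left end

Choose the pivot (at 2.9 m from the left end) as the axis so the support reaction has zero arm there.
Beam weight: 14 × 9.81 = 137.3 N down at 1.95 m → arm 0.95 m, τ = 137.3 × 0.95 = 130.4 N·m counterclockwise.
Block: 9.9 × 9.81 = 97.12 N down at 3.5 m → arm 0.6 m, τ = 97.12 × 0.6 = 58.27 N·m clockwise.
Net moment of existing loads = 72.13 N·m counterclockwise.
The sack of grain weighs 37 × 9.81 = 363 N and must supply an equal clockwise moment, so its lever arm about the pivot is 72.13 / 363 = 0.199 m.
That puts it at 2.9 + 0.199 = 3.1 m from the left end.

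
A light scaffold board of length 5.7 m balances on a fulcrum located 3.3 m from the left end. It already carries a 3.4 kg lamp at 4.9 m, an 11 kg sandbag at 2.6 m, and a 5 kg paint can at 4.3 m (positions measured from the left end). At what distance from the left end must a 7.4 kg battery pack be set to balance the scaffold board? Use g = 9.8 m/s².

x ≈ 2.93 m from the left end

Taking torques about the fulcrum (at 3.3 m from the left end):
Lamp: 3.4 × 9.8 = 33.32 N down at 4.9 m → arm 1.6 m, τ = 33.32 × 1.6 = 53.31 N·m clockwise.
Sandbag: 11 × 9.8 = 107.8 N down at 2.6 m → arm 0.7 m, τ = 107.8 × 0.7 = 75.46 N·m counterclockwise.
Paint can: 5 × 9.8 = 49 N down at 4.3 m → arm 1 m, τ = 49 × 1 = 49 N·m clockwise.
Net moment of existing loads = 26.85 N·m clockwise.
The battery pack weighs 7.4 × 9.8 = 72.52 N and must supply an equal counterclockwise moment, so its lever arm about the fulcrum is 26.85 / 72.52 = 0.37 m.
That puts it at 3.3 − 0.37 = 2.93 m from the left end.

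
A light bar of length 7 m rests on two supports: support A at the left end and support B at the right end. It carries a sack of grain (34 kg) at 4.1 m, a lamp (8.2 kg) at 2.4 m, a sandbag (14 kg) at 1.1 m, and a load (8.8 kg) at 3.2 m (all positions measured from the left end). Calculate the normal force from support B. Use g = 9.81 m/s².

R_B ≈ 284 N

Choose support A as the axis so its reaction then has zero moment arm.
Sack of grain: 34 × 9.81 = 333.5 N down at 4.1 m → arm 4.1 m, τ = 333.5 × 4.1 = 1367 N·m clockwise.
Lamp: 8.2 × 9.81 = 80.44 N down at 2.4 m → arm 2.4 m, τ = 80.44 × 2.4 = 193.1 N·m clockwise.
Sandbag: 14 × 9.81 = 137.3 N down at 1.1 m → arm 1.1 m, τ = 137.3 × 1.1 = 151 N·m clockwise.
Load: 8.8 × 9.81 = 86.33 N down at 3.2 m → arm 3.2 m, τ = 86.33 × 3.2 = 276.3 N·m clockwise.
Net load moment about support A = 1987 N·m clockwise.
Reaction R at support B is upward at 7 m, arm 7 m → moment R × 7 counterclockwise.
For rotational equilibrium, R × 7 = 1987, so R = 284 N.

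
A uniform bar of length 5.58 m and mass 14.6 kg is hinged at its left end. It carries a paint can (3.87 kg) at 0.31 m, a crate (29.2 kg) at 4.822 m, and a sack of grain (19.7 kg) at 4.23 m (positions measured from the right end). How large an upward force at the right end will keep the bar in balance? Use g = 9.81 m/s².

Taking torques about the left end:
Beam weight: 14.6 × 9.81 = 143.2 N down at 2.79 m → arm 2.79 m, τ = 143.2 × 2.79 = 399.5 N·m clockwise.
Paint can: 3.87 × 9.81 = 37.96 N down at 0.31 m → arm 5.27 m, τ = 37.96 × 5.27 = 200 N·m clockwise.
Crate: 29.2 × 9.81 = 286.5 N down at 4.822 m → arm 0.758 m, τ = 286.5 × 0.758 = 217.2 N·m clockwise.
Sack of grain: 19.7 × 9.81 = 193.3 N down at 4.23 m → arm 1.35 m, τ = 193.3 × 1.35 = 261 N·m clockwise.
Net moment of the loads = 1078 N·m clockwise.
The upward force F acts at the right end, arm 5.58 m, giving F × 5.58 counterclockwise.
Setting net torque to zero: F × 5.58 = 1078 → F = 1078 / 5.58 = 193 N.

F ≈ 193 N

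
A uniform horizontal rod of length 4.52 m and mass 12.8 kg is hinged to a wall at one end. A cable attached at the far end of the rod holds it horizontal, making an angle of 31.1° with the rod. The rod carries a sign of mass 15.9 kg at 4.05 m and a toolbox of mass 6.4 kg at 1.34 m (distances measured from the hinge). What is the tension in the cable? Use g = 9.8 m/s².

T ≈ 428 N

Choose the hinge as the axis so the unknown hinge reaction has zero arm there.
Beam weight: 12.8 × 9.8 = 125.4 N down at 2.26 m → arm 2.26 m, τ = 125.4 × 2.26 = 283.4 N·m clockwise.
Sign: 15.9 × 9.8 = 155.8 N down at 4.05 m → arm 4.05 m, τ = 155.8 × 4.05 = 631 N·m clockwise.
Toolbox: 6.4 × 9.8 = 62.72 N down at 1.34 m → arm 1.34 m, τ = 62.72 × 1.34 = 84.04 N·m clockwise.
Total clockwise load moment = 998.4 N·m.
The cable tension T acts at 4.52 m; only its component perpendicular to the rod, T sinθ, produces torque. sin 31.1° = 0.5165.
For rotational equilibrium, T × 4.52 × 0.5165 = 998.4, so T = 998.4 / 2.335 = 428 N.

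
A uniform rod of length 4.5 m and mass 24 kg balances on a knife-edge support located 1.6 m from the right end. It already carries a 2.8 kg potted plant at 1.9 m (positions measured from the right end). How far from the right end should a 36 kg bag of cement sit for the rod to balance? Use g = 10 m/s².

Sum moments about the knife-edge support (at 1.6 m from the right end) (the support reaction has zero arm there).
Beam weight: 24 × 10 = 240 N down at 2.25 m → arm 0.65 m, τ = 240 × 0.65 = 156 N·m counterclockwise.
Potted plant: 2.8 × 10 = 28 N down at 1.9 m → arm 0.3 m, τ = 28 × 0.3 = 8.4 N·m counterclockwise.
Net moment of existing loads = 164.4 N·m counterclockwise.
The bag of cement weighs 36 × 10 = 360 N and must supply an equal clockwise moment, so its lever arm about the knife-edge support is 164.4 / 360 = 0.457 m.
That puts it at 1.6 − 0.457 = 1.14 m from the right end.

x ≈ 1.14 m from the right end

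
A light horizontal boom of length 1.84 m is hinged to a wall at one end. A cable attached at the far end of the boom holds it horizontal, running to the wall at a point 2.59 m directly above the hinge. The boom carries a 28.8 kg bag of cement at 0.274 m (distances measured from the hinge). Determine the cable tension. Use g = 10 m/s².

Taking torques about the hinge:
Bag of cement: 28.8 × 10 = 288 N down at 0.274 m → arm 0.274 m, τ = 288 × 0.274 = 78.91 N·m clockwise.
Total clockwise load moment = 78.91 N·m.
The cable tension T acts at 1.84 m; only its component perpendicular to the boom, T sinθ, produces torque. sinθ = h/√(h²+d²) = 2.59/√(2.59²+1.84²) = 0.8152.
For rotational equilibrium, T × 1.84 × 0.8152 = 78.91, so T = 78.91 / 1.5 = 52.6 N.

T ≈ 52.6 N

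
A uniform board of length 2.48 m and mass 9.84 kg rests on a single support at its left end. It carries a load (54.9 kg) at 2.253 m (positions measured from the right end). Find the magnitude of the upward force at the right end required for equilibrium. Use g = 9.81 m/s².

Choose the left end as the axis so the unknown pivot reaction has zero arm there.
Beam weight: 9.84 × 9.81 = 96.53 N down at 1.24 m → arm 1.24 m, τ = 96.53 × 1.24 = 119.7 N·m clockwise.
Load: 54.9 × 9.81 = 538.6 N down at 2.253 m → arm 0.227 m, τ = 538.6 × 0.227 = 122.3 N·m clockwise.
Net moment of the loads = 242 N·m clockwise.
The upward force F acts at the right end, arm 2.48 m, giving F × 2.48 counterclockwise.
Setting net torque to zero: F × 2.48 = 242 → F = 242 / 2.48 = 97.6 N.

F ≈ 97.6 N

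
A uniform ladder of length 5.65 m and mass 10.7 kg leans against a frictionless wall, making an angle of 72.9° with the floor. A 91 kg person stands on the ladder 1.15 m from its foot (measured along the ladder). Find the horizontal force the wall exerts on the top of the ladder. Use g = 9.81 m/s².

N_wall ≈ 72 N

Take moments about the foot of the ladder.
Ladder weight 10.7×9.81 = 105 N acts at 2.825 m along the ladder; its horizontal arm is 2.825·cos72.9° = 0.8307 m → τ = 87.22 N·m clockwise.
Person: 91×9.81 = 892.7 N at 1.15 m → arm 0.3381 m → τ = 301.8 N·m clockwise.
Wall normal N acts horizontally at the top; its moment arm is the height L sinθ = 5.65·sin72.9° = 5.4 m, counterclockwise.
Στ = 0 ⇒ N × 5.4 = 389 ⇒ N = 72 N.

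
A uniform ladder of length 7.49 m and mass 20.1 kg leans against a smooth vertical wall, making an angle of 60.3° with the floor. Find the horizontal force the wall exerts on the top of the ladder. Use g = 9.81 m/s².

N_wall ≈ 56.2 N

Taking torques about the foot of the ladder:
Ladder weight 20.1×9.81 = 197.2 N acts at 3.745 m along the ladder; its horizontal arm is 3.745·cos60.3° = 1.855 m → τ = 365.8 N·m clockwise.
Wall normal N acts horizontally at the top; its moment arm is the height L sinθ = 7.49·sin60.3° = 6.506 m, counterclockwise.
Balancing moments: N × 6.506 = 365.8, giving N = 56.2 N.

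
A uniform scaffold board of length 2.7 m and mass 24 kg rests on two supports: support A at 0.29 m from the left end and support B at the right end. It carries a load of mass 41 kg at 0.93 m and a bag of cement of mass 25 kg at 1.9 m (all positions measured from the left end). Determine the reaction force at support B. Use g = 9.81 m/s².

Taking torques about support A:
Beam weight: 24 × 9.81 = 235.4 N down at 1.35 m → arm 1.06 m, τ = 235.4 × 1.06 = 249.5 N·m clockwise.
Load: 41 × 9.81 = 402.2 N down at 0.93 m → arm 0.64 m, τ = 402.2 × 0.64 = 257.4 N·m clockwise.
Bag of cement: 25 × 9.81 = 245.2 N down at 1.9 m → arm 1.61 m, τ = 245.2 × 1.61 = 394.8 N·m clockwise.
Net load moment about support A = 901.7 N·m clockwise.
Reaction R at support B is upward at 2.7 m, arm 2.41 m → moment R × 2.41 counterclockwise.
For rotational equilibrium, R × 2.41 = 901.7, so R = 374 N.

R_B ≈ 374 N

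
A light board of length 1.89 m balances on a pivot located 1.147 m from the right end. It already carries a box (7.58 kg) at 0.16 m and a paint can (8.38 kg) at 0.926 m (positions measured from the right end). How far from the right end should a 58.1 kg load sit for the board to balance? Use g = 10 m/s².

Take moments about the pivot (at 1.147 m from the right end).
Box: 7.58 × 10 = 75.8 N down at 0.16 m → arm 0.987 m, τ = 75.8 × 0.987 = 74.81 N·m clockwise.
Paint can: 8.38 × 10 = 83.8 N down at 0.926 m → arm 0.221 m, τ = 83.8 × 0.221 = 18.52 N·m clockwise.
Net moment of existing loads = 93.33 N·m clockwise.
The load weighs 58.1 × 10 = 581 N and must supply an equal counterclockwise moment, so its lever arm about the pivot is 93.33 / 581 = 0.161 m.
That puts it at 1.147 + 0.161 = 1.31 m from the right end.

x ≈ 1.31 m from the right end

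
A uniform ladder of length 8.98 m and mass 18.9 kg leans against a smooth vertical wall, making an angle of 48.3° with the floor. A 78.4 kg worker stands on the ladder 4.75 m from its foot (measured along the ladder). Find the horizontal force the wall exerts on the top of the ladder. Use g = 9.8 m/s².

N_wall ≈ 445 N

Sum moments about the foot of the ladder (the floor normal and friction both act there and drop out).
Ladder weight 18.9×9.8 = 185.2 N acts at 4.49 m along the ladder; its horizontal arm is 4.49·cos48.3° = 2.987 m → τ = 553.2 N·m clockwise.
Worker: 78.4×9.8 = 768.3 N at 4.75 m → arm 3.16 m → τ = 2428 N·m clockwise.
Wall normal N acts horizontally at the top; its moment arm is the height L sinθ = 8.98·sin48.3° = 6.705 m, counterclockwise.
Setting net torque to zero: N × 6.705 = 2981 → N = 445 N.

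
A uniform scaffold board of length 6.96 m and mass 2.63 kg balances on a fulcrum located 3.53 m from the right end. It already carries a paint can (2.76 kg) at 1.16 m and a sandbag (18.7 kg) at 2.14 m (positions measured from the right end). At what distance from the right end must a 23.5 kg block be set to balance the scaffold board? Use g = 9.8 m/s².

Sum moments about the fulcrum (at 3.53 m from the right end) (the support reaction has zero arm there).
Beam weight: 2.63 × 9.8 = 25.77 N down at 3.48 m → arm 0.05 m, τ = 25.77 × 0.05 = 1.288 N·m clockwise.
Paint can: 2.76 × 9.8 = 27.05 N down at 1.16 m → arm 2.37 m, τ = 27.05 × 2.37 = 64.11 N·m clockwise.
Sandbag: 18.7 × 9.8 = 183.3 N down at 2.14 m → arm 1.39 m, τ = 183.3 × 1.39 = 254.8 N·m clockwise.
Net moment of existing loads = 320.2 N·m clockwise.
The block weighs 23.5 × 9.8 = 230.3 N and must supply an equal counterclockwise moment, so its lever arm about the fulcrum is 320.2 / 230.3 = 1.39 m.
That puts it at 3.53 + 1.39 = 4.92 m from the right end.

x ≈ 4.92 m from the right end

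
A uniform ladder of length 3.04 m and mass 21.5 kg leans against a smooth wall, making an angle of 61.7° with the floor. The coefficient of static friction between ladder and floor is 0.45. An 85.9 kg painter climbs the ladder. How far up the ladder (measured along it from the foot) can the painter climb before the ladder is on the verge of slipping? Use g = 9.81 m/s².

Taking torques about the foot of the ladder:
Ladder weight 21.5×9.81 = 210.9 N acts at 1.52 m along the ladder; its horizontal arm is 1.52·cos61.7° = 0.7206 m → τ = 152 N·m clockwise.
Painter weight 85.9×9.81 = 842.7 N at distance d → arm d·cos61.7° → τ = 842.7·d·0.4741 clockwise.
Wall normal N at the top has arm L sinθ = 2.677 m counterclockwise, so Στ = 0 gives N·2.677 = 152 + 399.5·d.
ΣFy = 0 ⇒ N_floor = 1054 N, so the maximum friction is μ_s·N_floor = 0.45×1054 = 474.3 N. ΣFx = 0 ⇒ N_wall = f, so at the slipping point N = 474.3 N.
Substituting: 474.3×2.677 = 152 + 399.5·d ⇒ d = (1270 − 152) / 399.5 = 2.8 m.

d ≈ 2.8 m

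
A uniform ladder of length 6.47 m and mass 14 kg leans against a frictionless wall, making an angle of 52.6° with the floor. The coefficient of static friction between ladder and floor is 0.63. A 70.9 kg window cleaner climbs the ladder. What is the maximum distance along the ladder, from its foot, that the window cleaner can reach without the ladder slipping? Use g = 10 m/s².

About the foot of the ladder:
Ladder weight 14×10 = 140 N acts at 3.235 m along the ladder; its horizontal arm is 3.235·cos52.6° = 1.965 m → τ = 275.1 N·m clockwise.
Window cleaner weight 70.9×10 = 709 N at distance d → arm d·cos52.6° → τ = 709·d·0.6074 clockwise.
Wall normal N at the top has arm L sinθ = 5.14 m counterclockwise, so Στ = 0 gives N·5.14 = 275.1 + 430.6·d.
ΣFy = 0 ⇒ N_floor = 849 N, so the maximum friction is μ_s·N_floor = 0.63×849 = 534.9 N. ΣFx = 0 ⇒ N_wall = f, so at the slipping point N = 534.9 N.
Substituting: 534.9×5.14 = 275.1 + 430.6·d ⇒ d = (2749 − 275.1) / 430.6 = 5.75 m.

d ≈ 5.75 m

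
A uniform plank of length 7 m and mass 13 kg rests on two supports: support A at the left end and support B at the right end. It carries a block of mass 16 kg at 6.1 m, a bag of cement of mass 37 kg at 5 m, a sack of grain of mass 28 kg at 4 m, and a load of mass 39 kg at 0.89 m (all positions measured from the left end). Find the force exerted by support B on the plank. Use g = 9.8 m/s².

About support A:
Beam weight: 13 × 9.8 = 127.4 N down at 3.5 m → arm 3.5 m, τ = 127.4 × 3.5 = 445.9 N·m clockwise.
Block: 16 × 9.8 = 156.8 N down at 6.1 m → arm 6.1 m, τ = 156.8 × 6.1 = 956.5 N·m clockwise.
Bag of cement: 37 × 9.8 = 362.6 N down at 5 m → arm 5 m, τ = 362.6 × 5 = 1813 N·m clockwise.
Sack of grain: 28 × 9.8 = 274.4 N down at 4 m → arm 4 m, τ = 274.4 × 4 = 1098 N·m clockwise.
Load: 39 × 9.8 = 382.2 N down at 0.89 m → arm 0.89 m, τ = 382.2 × 0.89 = 340.2 N·m clockwise.
Net load moment about support A = 4654 N·m clockwise.
Reaction R at support B is upward at 7 m, arm 7 m → moment R × 7 counterclockwise.
Setting net torque to zero: R × 7 = 4654 → R = 665 N.

R_B ≈ 665 N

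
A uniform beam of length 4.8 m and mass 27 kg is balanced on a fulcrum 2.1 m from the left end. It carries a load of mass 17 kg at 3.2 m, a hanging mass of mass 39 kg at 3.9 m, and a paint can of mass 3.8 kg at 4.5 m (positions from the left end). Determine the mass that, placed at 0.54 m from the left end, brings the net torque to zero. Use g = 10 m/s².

Take moments about the fulcrum (at 2.1 m from the left end).
Beam weight: 27 × 10 = 270 N down at 2.4 m → arm 0.3 m, τ = 270 × 0.3 = 81 N·m clockwise.
Load: 17 × 10 = 170 N down at 3.2 m → arm 1.1 m, τ = 170 × 1.1 = 187 N·m clockwise.
Hanging mass: 39 × 10 = 390 N down at 3.9 m → arm 1.8 m, τ = 390 × 1.8 = 702 N·m clockwise.
Paint can: 3.8 × 10 = 38 N down at 4.5 m → arm 2.4 m, τ = 38 × 2.4 = 91.2 N·m clockwise.
Net moment of known loads = 1061 N·m clockwise.
An unknown mass m at 0.54 m has arm 1.56 m; its moment is m·g·1.56 counterclockwise.
Στ = 0 ⇒ m × 10 × 1.56 = 1061 ⇒ m = 1061 / (10 × 1.56) = 68 kg.

m ≈ 68 kg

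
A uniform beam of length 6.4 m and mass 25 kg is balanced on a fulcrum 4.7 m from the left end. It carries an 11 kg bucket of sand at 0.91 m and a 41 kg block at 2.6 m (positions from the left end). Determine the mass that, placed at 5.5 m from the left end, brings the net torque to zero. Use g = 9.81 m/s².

m ≈ 207 kg

About the fulcrum (at 4.7 m from the left end):
Beam weight: 25 × 9.81 = 245.2 N down at 3.2 m → arm 1.5 m, τ = 245.2 × 1.5 = 367.8 N·m counterclockwise.
Bucket of sand: 11 × 9.81 = 107.9 N down at 0.91 m → arm 3.79 m, τ = 107.9 × 3.79 = 408.9 N·m counterclockwise.
Block: 41 × 9.81 = 402.2 N down at 2.6 m → arm 2.1 m, τ = 402.2 × 2.1 = 844.6 N·m counterclockwise.
Net moment of known loads = 1621 N·m counterclockwise.
An unknown mass m at 5.5 m has arm 0.8 m; its moment is m·g·0.8 clockwise.
Setting net torque to zero: m × 9.81 × 0.8 = 1621 → m = 1621 / (9.81 × 0.8) = 207 kg.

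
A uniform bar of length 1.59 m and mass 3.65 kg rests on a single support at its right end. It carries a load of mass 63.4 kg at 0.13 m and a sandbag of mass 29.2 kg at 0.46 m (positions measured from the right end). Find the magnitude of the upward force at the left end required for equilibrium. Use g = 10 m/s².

F ≈ 155 N

Take moments about the right end.
Beam weight: 3.65 × 10 = 36.5 N down at 0.795 m → arm 0.795 m, τ = 36.5 × 0.795 = 29.02 N·m counterclockwise.
Load: 63.4 × 10 = 634 N down at 0.13 m → arm 0.13 m, τ = 634 × 0.13 = 82.42 N·m counterclockwise.
Sandbag: 29.2 × 10 = 292 N down at 0.46 m → arm 0.46 m, τ = 292 × 0.46 = 134.3 N·m counterclockwise.
Net moment of the loads = 245.7 N·m counterclockwise.
The upward force F acts at the left end, arm 1.59 m, giving F × 1.59 clockwise.
Στ = 0 ⇒ F × 1.59 = 245.7 ⇒ F = 245.7 / 1.59 = 155 N.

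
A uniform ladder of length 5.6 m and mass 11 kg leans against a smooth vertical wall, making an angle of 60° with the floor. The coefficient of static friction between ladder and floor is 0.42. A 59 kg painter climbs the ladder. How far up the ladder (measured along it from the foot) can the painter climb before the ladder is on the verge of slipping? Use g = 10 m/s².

d ≈ 4.31 m

Choose the foot of the ladder as the axis so the floor normal and friction both act there and drop out.
Ladder weight 11×10 = 110 N acts at 2.8 m along the ladder; its horizontal arm is 2.8·cos60° = 1.4 m → τ = 154 N·m clockwise.
Painter weight 59×10 = 590 N at distance d → arm d·cos60° → τ = 590·d·0.5 clockwise.
Wall normal N at the top has arm L sinθ = 4.85 m counterclockwise, so Στ = 0 gives N·4.85 = 154 + 295·d.
ΣFy = 0 ⇒ N_floor = 700 N, so the maximum friction is μ_s·N_floor = 0.42×700 = 294 N. ΣFx = 0 ⇒ N_wall = f, so at the slipping point N = 294 N.
Substituting: 294×4.85 = 154 + 295·d ⇒ d = (1426 − 154) / 295 = 4.31 m.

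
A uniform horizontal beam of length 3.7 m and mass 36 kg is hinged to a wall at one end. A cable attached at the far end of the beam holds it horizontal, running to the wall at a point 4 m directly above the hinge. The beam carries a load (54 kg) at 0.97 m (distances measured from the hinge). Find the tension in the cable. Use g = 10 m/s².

Taking torques about the hinge:
Beam weight: 36 × 10 = 360 N down at 1.85 m → arm 1.85 m, τ = 360 × 1.85 = 666 N·m clockwise.
Load: 54 × 10 = 540 N down at 0.97 m → arm 0.97 m, τ = 540 × 0.97 = 523.8 N·m clockwise.
Total clockwise load moment = 1190 N·m.
The cable tension T acts at 3.7 m; only its component perpendicular to the beam, T sinθ, produces torque. sinθ = h/√(h²+d²) = 4/√(4²+3.7²) = 0.7341.
Setting net torque to zero: T × 3.7 × 0.7341 = 1190 → T = 1190 / 2.716 = 438 N.

T ≈ 438 N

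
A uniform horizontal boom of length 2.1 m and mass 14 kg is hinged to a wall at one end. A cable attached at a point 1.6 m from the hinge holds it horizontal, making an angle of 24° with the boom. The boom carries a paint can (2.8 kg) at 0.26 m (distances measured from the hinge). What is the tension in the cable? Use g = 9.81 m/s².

Sum moments about the hinge (the unknown hinge reaction has zero arm there).
Beam weight: 14 × 9.81 = 137.3 N down at 1.05 m → arm 1.05 m, τ = 137.3 × 1.05 = 144.2 N·m clockwise.
Paint can: 2.8 × 9.81 = 27.47 N down at 0.26 m → arm 0.26 m, τ = 27.47 × 0.26 = 7.142 N·m clockwise.
Total clockwise load moment = 151.3 N·m.
The cable tension T acts at 1.6 m; only its component perpendicular to the boom, T sinθ, produces torque. sin 24° = 0.4067.
Balancing moments: T × 1.6 × 0.4067 = 151.3, giving T = 151.3 / 0.6507 = 233 N.

T ≈ 233 N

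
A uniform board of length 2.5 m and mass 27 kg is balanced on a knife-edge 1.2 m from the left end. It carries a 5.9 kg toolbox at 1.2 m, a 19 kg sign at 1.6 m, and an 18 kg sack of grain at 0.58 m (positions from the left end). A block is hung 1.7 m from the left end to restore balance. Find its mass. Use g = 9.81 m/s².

About the knife-edge (at 1.2 m from the left end):
Beam weight: 27 × 9.81 = 264.9 N down at 1.25 m → arm 0.05 m, τ = 264.9 × 0.05 = 13.24 N·m clockwise.
Toolbox: acts at the knife-edge, moment arm 0 → no torque.
Sign: 19 × 9.81 = 186.4 N down at 1.6 m → arm 0.4 m, τ = 186.4 × 0.4 = 74.56 N·m clockwise.
Sack of grain: 18 × 9.81 = 176.6 N down at 0.58 m → arm 0.62 m, τ = 176.6 × 0.62 = 109.5 N·m counterclockwise.
Net moment of known loads = 21.7 N·m counterclockwise.
An unknown mass m at 1.7 m has arm 0.5 m; its moment is m·g·0.5 clockwise.
For rotational equilibrium, m × 9.81 × 0.5 = 21.7, so m = 21.7 / (9.81 × 0.5) = 4.42 kg.

m ≈ 4.42 kg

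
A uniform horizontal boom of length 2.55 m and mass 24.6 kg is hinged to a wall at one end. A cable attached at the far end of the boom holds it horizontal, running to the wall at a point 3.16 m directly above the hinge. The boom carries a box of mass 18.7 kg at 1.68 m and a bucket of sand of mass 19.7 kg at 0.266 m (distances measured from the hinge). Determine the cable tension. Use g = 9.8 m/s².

T ≈ 336 N

About the hinge:
Beam weight: 24.6 × 9.8 = 241.1 N down at 1.275 m → arm 1.275 m, τ = 241.1 × 1.275 = 307.4 N·m clockwise.
Box: 18.7 × 9.8 = 183.3 N down at 1.68 m → arm 1.68 m, τ = 183.3 × 1.68 = 307.9 N·m clockwise.
Bucket of sand: 19.7 × 9.8 = 193.1 N down at 0.266 m → arm 0.266 m, τ = 193.1 × 0.266 = 51.36 N·m clockwise.
Total clockwise load moment = 666.7 N·m.
The cable tension T acts at 2.55 m; only its component perpendicular to the boom, T sinθ, produces torque. sinθ = h/√(h²+d²) = 3.16/√(3.16²+2.55²) = 0.7782.
For rotational equilibrium, T × 2.55 × 0.7782 = 666.7, so T = 666.7 / 1.984 = 336 N.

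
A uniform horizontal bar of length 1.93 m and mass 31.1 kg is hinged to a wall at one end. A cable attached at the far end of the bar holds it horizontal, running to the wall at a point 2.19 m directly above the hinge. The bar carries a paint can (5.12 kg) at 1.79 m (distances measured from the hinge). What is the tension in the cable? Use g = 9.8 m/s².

T ≈ 265 N

Taking torques about the hinge:
Beam weight: 31.1 × 9.8 = 304.8 N down at 0.965 m → arm 0.965 m, τ = 304.8 × 0.965 = 294.1 N·m clockwise.
Paint can: 5.12 × 9.8 = 50.18 N down at 1.79 m → arm 1.79 m, τ = 50.18 × 1.79 = 89.82 N·m clockwise.
Total clockwise load moment = 383.9 N·m.
The cable tension T acts at 1.93 m; only its component perpendicular to the bar, T sinθ, produces torque. sinθ = h/√(h²+d²) = 2.19/√(2.19²+1.93²) = 0.7502.
Στ = 0 ⇒ T × 1.93 × 0.7502 = 383.9 ⇒ T = 383.9 / 1.448 = 265 N.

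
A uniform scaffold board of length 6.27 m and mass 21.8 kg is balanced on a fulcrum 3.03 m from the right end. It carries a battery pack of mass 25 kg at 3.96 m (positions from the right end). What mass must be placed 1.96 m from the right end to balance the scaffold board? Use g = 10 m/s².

m ≈ 23.9 kg

Taking torques about the fulcrum (at 3.03 m from the right end):
Beam weight: 21.8 × 10 = 218 N down at 3.135 m → arm 0.105 m, τ = 218 × 0.105 = 22.89 N·m counterclockwise.
Battery pack: 25 × 10 = 250 N down at 3.96 m → arm 0.93 m, τ = 250 × 0.93 = 232.5 N·m counterclockwise.
Net moment of known loads = 255.4 N·m counterclockwise.
An unknown mass m at 1.96 m has arm 1.07 m; its moment is m·g·1.07 clockwise.
For rotational equilibrium, m × 10 × 1.07 = 255.4, so m = 255.4 / (10 × 1.07) = 23.9 kg.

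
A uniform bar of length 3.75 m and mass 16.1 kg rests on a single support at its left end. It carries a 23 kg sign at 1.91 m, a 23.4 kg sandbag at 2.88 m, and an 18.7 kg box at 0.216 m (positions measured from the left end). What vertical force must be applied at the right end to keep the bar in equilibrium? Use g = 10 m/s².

Take moments about the left end.
Beam weight: 16.1 × 10 = 161 N down at 1.875 m → arm 1.875 m, τ = 161 × 1.875 = 301.9 N·m clockwise.
Sign: 23 × 10 = 230 N down at 1.91 m → arm 1.91 m, τ = 230 × 1.91 = 439.3 N·m clockwise.
Sandbag: 23.4 × 10 = 234 N down at 2.88 m → arm 2.88 m, τ = 234 × 2.88 = 673.9 N·m clockwise.
Box: 18.7 × 10 = 187 N down at 0.216 m → arm 0.216 m, τ = 187 × 0.216 = 40.39 N·m clockwise.
Net moment of the loads = 1455 N·m clockwise.
The upward force F acts at the right end, arm 3.75 m, giving F × 3.75 counterclockwise.
Στ = 0 ⇒ F × 3.75 = 1455 ⇒ F = 1455 / 3.75 = 388 N.

F ≈ 388 N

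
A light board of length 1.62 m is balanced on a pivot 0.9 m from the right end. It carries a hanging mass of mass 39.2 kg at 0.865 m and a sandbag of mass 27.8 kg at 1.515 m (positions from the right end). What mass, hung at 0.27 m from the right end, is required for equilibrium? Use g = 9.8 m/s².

m ≈ 25 kg

About the pivot (at 0.9 m from the right end):
Hanging mass: 39.2 × 9.8 = 384.2 N down at 0.865 m → arm 0.035 m, τ = 384.2 × 0.035 = 13.45 N·m clockwise.
Sandbag: 27.8 × 9.8 = 272.4 N down at 1.515 m → arm 0.615 m, τ = 272.4 × 0.615 = 167.5 N·m counterclockwise.
Net moment of known loads = 154.1 N·m counterclockwise.
An unknown mass m at 0.27 m has arm 0.63 m; its moment is m·g·0.63 clockwise.
Στ = 0 ⇒ m × 9.8 × 0.63 = 154.1 ⇒ m = 154.1 / (9.8 × 0.63) = 25 kg.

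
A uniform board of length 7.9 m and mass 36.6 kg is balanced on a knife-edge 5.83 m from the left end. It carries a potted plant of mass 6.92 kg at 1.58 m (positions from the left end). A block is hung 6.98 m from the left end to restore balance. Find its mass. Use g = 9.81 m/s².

m ≈ 85.4 kg

Sum moments about the knife-edge (at 5.83 m from the left end) (the support reaction has zero arm there).
Beam weight: 36.6 × 9.81 = 359 N down at 3.95 m → arm 1.88 m, τ = 359 × 1.88 = 674.9 N·m counterclockwise.
Potted plant: 6.92 × 9.81 = 67.89 N down at 1.58 m → arm 4.25 m, τ = 67.89 × 4.25 = 288.5 N·m counterclockwise.
Net moment of known loads = 963.4 N·m counterclockwise.
An unknown mass m at 6.98 m has arm 1.15 m; its moment is m·g·1.15 clockwise.
Setting net torque to zero: m × 9.81 × 1.15 = 963.4 → m = 963.4 / (9.81 × 1.15) = 85.4 kg.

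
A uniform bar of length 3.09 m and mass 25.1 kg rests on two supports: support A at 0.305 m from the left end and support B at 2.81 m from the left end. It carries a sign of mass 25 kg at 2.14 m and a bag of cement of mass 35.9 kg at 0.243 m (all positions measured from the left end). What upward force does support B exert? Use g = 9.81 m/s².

Choose support A as the axis so its reaction then has zero moment arm.
Beam weight: 25.1 × 9.81 = 246.2 N down at 1.545 m → arm 1.24 m, τ = 246.2 × 1.24 = 305.3 N·m clockwise.
Sign: 25 × 9.81 = 245.2 N down at 2.14 m → arm 1.835 m, τ = 245.2 × 1.835 = 449.9 N·m clockwise.
Bag of cement: 35.9 × 9.81 = 352.2 N down at 0.243 m → arm 0.062 m, τ = 352.2 × 0.062 = 21.84 N·m counterclockwise.
Net load moment about support A = 733.4 N·m clockwise.
Reaction R at support B is upward at 2.81 m, arm 2.505 m → moment R × 2.505 counterclockwise.
Στ = 0 ⇒ R × 2.505 = 733.4 ⇒ R = 293 N.

R_B ≈ 293 N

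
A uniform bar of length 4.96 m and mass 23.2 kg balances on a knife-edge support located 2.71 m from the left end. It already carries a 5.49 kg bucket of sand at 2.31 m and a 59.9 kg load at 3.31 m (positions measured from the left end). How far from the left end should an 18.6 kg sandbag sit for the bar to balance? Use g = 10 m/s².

Take moments about the knife-edge support (at 2.71 m from the left end).
Beam weight: 23.2 × 10 = 232 N down at 2.48 m → arm 0.23 m, τ = 232 × 0.23 = 53.36 N·m counterclockwise.
Bucket of sand: 5.49 × 10 = 54.9 N down at 2.31 m → arm 0.4 m, τ = 54.9 × 0.4 = 21.96 N·m counterclockwise.
Load: 59.9 × 10 = 599 N down at 3.31 m → arm 0.6 m, τ = 599 × 0.6 = 359.4 N·m clockwise.
Net moment of existing loads = 284.1 N·m clockwise.
The sandbag weighs 18.6 × 10 = 186 N and must supply an equal counterclockwise moment, so its lever arm about the knife-edge support is 284.1 / 186 = 1.53 m.
That puts it at 2.71 − 1.53 = 1.18 m from the left end.

x ≈ 1.18 m from the left end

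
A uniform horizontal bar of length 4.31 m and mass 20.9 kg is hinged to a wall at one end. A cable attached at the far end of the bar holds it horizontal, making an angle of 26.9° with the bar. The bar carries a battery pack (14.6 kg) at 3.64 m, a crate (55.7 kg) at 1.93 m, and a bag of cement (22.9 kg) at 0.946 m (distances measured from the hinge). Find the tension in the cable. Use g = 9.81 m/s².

T ≈ 1140 N

Sum moments about the hinge (the unknown hinge reaction has zero arm there).
Beam weight: 20.9 × 9.81 = 205 N down at 2.155 m → arm 2.155 m, τ = 205 × 2.155 = 441.8 N·m clockwise.
Battery pack: 14.6 × 9.81 = 143.2 N down at 3.64 m → arm 3.64 m, τ = 143.2 × 3.64 = 521.2 N·m clockwise.
Crate: 55.7 × 9.81 = 546.4 N down at 1.93 m → arm 1.93 m, τ = 546.4 × 1.93 = 1055 N·m clockwise.
Bag of cement: 22.9 × 9.81 = 224.6 N down at 0.946 m → arm 0.946 m, τ = 224.6 × 0.946 = 212.5 N·m clockwise.
Total clockwise load moment = 2230 N·m.
The cable tension T acts at 4.31 m; only its component perpendicular to the bar, T sinθ, produces torque. sin 26.9° = 0.4524.
Στ = 0 ⇒ T × 4.31 × 0.4524 = 2230 ⇒ T = 2230 / 1.95 = 1140 N.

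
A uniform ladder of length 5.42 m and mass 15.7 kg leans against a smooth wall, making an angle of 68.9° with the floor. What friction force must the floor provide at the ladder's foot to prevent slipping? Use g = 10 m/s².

About the foot of the ladder:
Ladder weight 15.7×10 = 157 N acts at 2.71 m along the ladder; its horizontal arm is 2.71·cos68.9° = 0.9756 m → τ = 153.2 N·m clockwise.
Wall normal N acts horizontally at the top; its moment arm is the height L sinθ = 5.42·sin68.9° = 5.057 m, counterclockwise.
Στ = 0 ⇒ N × 5.057 = 153.2 ⇒ N = 30.3 N.
ΣFx = 0: friction at the foot balances the wall's push, so f = N_wall = 30.3 N.

f ≈ 30.3 N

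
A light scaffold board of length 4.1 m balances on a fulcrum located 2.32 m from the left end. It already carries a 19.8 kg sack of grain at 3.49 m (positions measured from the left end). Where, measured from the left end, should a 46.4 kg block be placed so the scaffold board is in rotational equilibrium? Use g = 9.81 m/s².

x ≈ 1.82 m from the left end

Take moments about the fulcrum (at 2.32 m from the left end).
Sack of grain: 19.8 × 9.81 = 194.2 N down at 3.49 m → arm 1.17 m, τ = 194.2 × 1.17 = 227.2 N·m clockwise.
Net moment of existing loads = 227.2 N·m clockwise.
The block weighs 46.4 × 9.81 = 455.2 N and must supply an equal counterclockwise moment, so its lever arm about the fulcrum is 227.2 / 455.2 = 0.499 m.
That puts it at 2.32 − 0.499 = 1.82 m from the left end.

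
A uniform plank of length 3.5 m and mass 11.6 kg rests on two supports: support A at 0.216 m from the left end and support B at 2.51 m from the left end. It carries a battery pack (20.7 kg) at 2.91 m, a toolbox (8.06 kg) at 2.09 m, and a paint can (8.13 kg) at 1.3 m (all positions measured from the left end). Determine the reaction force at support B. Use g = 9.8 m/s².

Sum moments about support A (its reaction then has zero moment arm).
Beam weight: 11.6 × 9.8 = 113.7 N down at 1.75 m → arm 1.534 m, τ = 113.7 × 1.534 = 174.4 N·m clockwise.
Battery pack: 20.7 × 9.8 = 202.9 N down at 2.91 m → arm 2.694 m, τ = 202.9 × 2.694 = 546.6 N·m clockwise.
Toolbox: 8.06 × 9.8 = 78.99 N down at 2.09 m → arm 1.874 m, τ = 78.99 × 1.874 = 148 N·m clockwise.
Paint can: 8.13 × 9.8 = 79.67 N down at 1.3 m → arm 1.084 m, τ = 79.67 × 1.084 = 86.36 N·m clockwise.
Net load moment about support A = 955.4 N·m clockwise.
Reaction R at support B is upward at 2.51 m, arm 2.294 m → moment R × 2.294 counterclockwise.
Balancing moments: R × 2.294 = 955.4, giving R = 416 N.

R_B ≈ 416 N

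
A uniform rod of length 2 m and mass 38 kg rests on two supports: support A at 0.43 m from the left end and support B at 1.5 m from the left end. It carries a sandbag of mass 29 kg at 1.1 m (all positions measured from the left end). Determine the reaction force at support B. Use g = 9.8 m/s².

R_B ≈ 376 N

Sum moments about support A (its reaction then has zero moment arm).
Beam weight: 38 × 9.8 = 372.4 N down at 1 m → arm 0.57 m, τ = 372.4 × 0.57 = 212.3 N·m clockwise.
Sandbag: 29 × 9.8 = 284.2 N down at 1.1 m → arm 0.67 m, τ = 284.2 × 0.67 = 190.4 N·m clockwise.
Net load moment about support A = 402.7 N·m clockwise.
Reaction R at support B is upward at 1.5 m, arm 1.07 m → moment R × 1.07 counterclockwise.
Στ = 0 ⇒ R × 1.07 = 402.7 ⇒ R = 376 N.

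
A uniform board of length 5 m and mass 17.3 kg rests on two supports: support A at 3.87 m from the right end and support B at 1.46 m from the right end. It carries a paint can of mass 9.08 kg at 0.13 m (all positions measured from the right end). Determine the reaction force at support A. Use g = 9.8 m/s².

R_A ≈ 24.1 N

Take moments about support B.
Beam weight: 17.3 × 9.8 = 169.5 N down at 2.5 m → arm 1.04 m, τ = 169.5 × 1.04 = 176.3 N·m counterclockwise.
Paint can: 9.08 × 9.8 = 88.98 N down at 0.13 m → arm 1.33 m, τ = 88.98 × 1.33 = 118.3 N·m clockwise.
Net load moment about support B = 58 N·m counterclockwise.
Reaction R at support A is upward at 3.87 m, arm 2.41 m → moment R × 2.41 clockwise.
For rotational equilibrium, R × 2.41 = 58, so R = 24.1 N.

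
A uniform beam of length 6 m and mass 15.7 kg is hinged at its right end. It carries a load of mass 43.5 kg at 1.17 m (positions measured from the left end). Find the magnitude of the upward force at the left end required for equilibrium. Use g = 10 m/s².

F ≈ 429 N

Sum moments about the right end (the unknown pivot reaction has zero arm there).
Beam weight: 15.7 × 10 = 157 N down at 3 m → arm 3 m, τ = 157 × 3 = 471 N·m counterclockwise.
Load: 43.5 × 10 = 435 N down at 1.17 m → arm 4.83 m, τ = 435 × 4.83 = 2101 N·m counterclockwise.
Net moment of the loads = 2572 N·m counterclockwise.
The upward force F acts at the left end, arm 6 m, giving F × 6 clockwise.
Balancing moments: F × 6 = 2572, giving F = 2572 / 6 = 429 N.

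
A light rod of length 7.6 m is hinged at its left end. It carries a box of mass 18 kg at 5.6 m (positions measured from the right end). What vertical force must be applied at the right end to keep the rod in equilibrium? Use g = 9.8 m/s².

Taking torques about the left end:
Box: 18 × 9.8 = 176.4 N down at 5.6 m → arm 2 m, τ = 176.4 × 2 = 352.8 N·m clockwise.
Net moment of the loads = 352.8 N·m clockwise.
The upward force F acts at the right end, arm 7.6 m, giving F × 7.6 counterclockwise.
Balancing moments: F × 7.6 = 352.8, giving F = 352.8 / 7.6 = 46.4 N.

F ≈ 46.4 N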